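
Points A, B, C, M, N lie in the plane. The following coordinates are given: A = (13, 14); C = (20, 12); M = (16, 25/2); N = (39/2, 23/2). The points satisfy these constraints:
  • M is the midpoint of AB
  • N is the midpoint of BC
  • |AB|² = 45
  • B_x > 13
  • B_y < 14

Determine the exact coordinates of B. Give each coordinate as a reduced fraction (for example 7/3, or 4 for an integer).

B = (19, 11)

1. B_x = 19  [B = 2·M−A = 2·(16, 25/2)−(13, 14)]
2. B_y = 11  [B = 2·M−A = 2·(16, 25/2)−(13, 14)]
   so B = (19, 11)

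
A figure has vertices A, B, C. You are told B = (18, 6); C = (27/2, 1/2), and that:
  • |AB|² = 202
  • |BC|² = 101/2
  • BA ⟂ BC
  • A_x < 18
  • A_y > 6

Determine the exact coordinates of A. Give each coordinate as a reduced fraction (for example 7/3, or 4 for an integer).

1. A_x = 7  [[BA ⟂ BC ⇒ -9/2x-11/2y+114=0] ∩ [|A−(18, 6)|²=202]]
2. A_y = 15  [[BA ⟂ BC ⇒ -9/2x-11/2y+114=0] ∩ [|A−(18, 6)|²=202]]
   so A = (7, 15)

A = (7, 15)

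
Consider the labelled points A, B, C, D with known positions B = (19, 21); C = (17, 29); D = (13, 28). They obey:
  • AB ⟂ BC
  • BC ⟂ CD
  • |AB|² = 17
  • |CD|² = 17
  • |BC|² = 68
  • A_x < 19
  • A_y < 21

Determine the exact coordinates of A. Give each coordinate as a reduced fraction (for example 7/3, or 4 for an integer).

A = (15, 20)

1. A_x = 15  [[AB ⟂ BC ⇒ 2x-8y+130=0] ∩ [|A−(19, 21)|²=17]]
2. A_y = 20  [[AB ⟂ BC ⇒ 2x-8y+130=0] ∩ [|A−(19, 21)|²=17]]
   so A = (15, 20)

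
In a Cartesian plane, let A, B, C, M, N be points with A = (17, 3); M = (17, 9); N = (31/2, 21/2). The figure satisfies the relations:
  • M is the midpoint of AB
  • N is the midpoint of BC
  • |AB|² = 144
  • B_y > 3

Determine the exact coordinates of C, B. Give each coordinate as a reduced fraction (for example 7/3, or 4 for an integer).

C = (14, 6)
B = (17, 15)

1. B_x = 17  [B = 2·M−A = 2·(17, 9)−(17, 3)]
2. B_y = 15  [B = 2·M−A = 2·(17, 9)−(17, 3)]
   so B = (17, 15)
3. C_x = 14  [C = 2·N−B = 2·(31/2, 21/2)−(17, 15)]
4. C_y = 6  [C = 2·N−B = 2·(31/2, 21/2)−(17, 15)]
   so C = (14, 6)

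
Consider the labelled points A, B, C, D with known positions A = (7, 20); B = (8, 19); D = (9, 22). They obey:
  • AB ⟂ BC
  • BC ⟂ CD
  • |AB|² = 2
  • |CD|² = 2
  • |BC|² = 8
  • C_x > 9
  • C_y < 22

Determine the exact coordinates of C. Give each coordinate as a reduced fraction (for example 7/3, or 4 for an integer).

1. C_x = 10  [[AB ⟂ BC ⇒ 1x-1y+11=0] ∩ [|C−(9, 22)|²=2]]
2. C_y = 21  [[AB ⟂ BC ⇒ 1x-1y+11=0] ∩ [|C−(9, 22)|²=2]]
   so C = (10, 21)

C = (10, 21)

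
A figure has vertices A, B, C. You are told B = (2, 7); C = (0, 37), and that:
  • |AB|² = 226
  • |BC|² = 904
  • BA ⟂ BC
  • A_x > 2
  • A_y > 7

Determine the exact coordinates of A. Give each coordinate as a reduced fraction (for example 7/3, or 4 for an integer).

1. A_x = 17  [[BA ⟂ BC ⇒ -2x+30y-206=0] ∩ [|A−(2, 7)|²=226]]
2. A_y = 8  [[BA ⟂ BC ⇒ -2x+30y-206=0] ∩ [|A−(2, 7)|²=226]]
   so A = (17, 8)

A = (17, 8)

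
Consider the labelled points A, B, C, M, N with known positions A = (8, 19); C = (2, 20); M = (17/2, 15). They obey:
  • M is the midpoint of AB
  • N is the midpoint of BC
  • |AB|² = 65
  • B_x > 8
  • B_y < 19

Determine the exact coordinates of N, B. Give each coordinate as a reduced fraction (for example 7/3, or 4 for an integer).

1. B_x = 9  [B = 2·M−A = 2·(17/2, 15)−(8, 19)]
2. B_y = 11  [B = 2·M−A = 2·(17/2, 15)−(8, 19)]
   so B = (9, 11)
3. N_x = 11/2  [2·N = B+C = (9, 11)+(2, 20)]
4. N_y = 31/2  [2·N = B+C = (9, 11)+(2, 20)]
   so N = (11/2, 31/2)

N = (11/2, 31/2)
B = (9, 11)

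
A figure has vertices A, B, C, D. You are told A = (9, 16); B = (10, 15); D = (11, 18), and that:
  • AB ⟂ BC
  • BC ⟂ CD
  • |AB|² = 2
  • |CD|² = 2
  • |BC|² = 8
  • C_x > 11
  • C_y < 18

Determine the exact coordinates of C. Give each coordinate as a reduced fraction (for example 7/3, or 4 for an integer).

1. C_x = 12  [[AB ⟂ BC ⇒ 1x-1y+5=0] ∩ [|C−(11, 18)|²=2]]
2. C_y = 17  [[AB ⟂ BC ⇒ 1x-1y+5=0] ∩ [|C−(11, 18)|²=2]]
   so C = (12, 17)

C = (12, 17)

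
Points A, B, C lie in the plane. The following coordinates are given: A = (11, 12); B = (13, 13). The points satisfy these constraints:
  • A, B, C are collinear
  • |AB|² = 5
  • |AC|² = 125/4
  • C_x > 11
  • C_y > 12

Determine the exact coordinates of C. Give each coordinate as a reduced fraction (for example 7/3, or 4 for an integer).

C = (16, 29/2)

1. C_x = 16  [[A, B, C are collinear ⇒ -1x+2y-13=0] ∩ [|C−(11, 12)|²=125/4]]
2. C_y = 29/2  [[A, B, C are collinear ⇒ -1x+2y-13=0] ∩ [|C−(11, 12)|²=125/4]]
   so C = (16, 29/2)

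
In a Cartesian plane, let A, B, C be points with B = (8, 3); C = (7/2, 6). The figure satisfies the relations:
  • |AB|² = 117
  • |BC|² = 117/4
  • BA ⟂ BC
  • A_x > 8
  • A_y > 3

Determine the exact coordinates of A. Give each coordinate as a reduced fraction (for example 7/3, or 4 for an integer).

A = (14, 12)

1. A_x = 14  [[BA ⟂ BC ⇒ -9/2x+3y+27=0] ∩ [|A−(8, 3)|²=117]]
2. A_y = 12  [[BA ⟂ BC ⇒ -9/2x+3y+27=0] ∩ [|A−(8, 3)|²=117]]
   so A = (14, 12)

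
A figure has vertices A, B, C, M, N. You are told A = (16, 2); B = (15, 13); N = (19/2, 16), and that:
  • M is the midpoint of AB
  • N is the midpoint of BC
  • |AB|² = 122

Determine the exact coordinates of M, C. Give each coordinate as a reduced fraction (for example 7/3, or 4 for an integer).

M = (31/2, 15/2)
C = (4, 19)

1. M_x = 31/2  [2·M = A+B = (16, 2)+(15, 13)]
2. M_y = 15/2  [2·M = A+B = (16, 2)+(15, 13)]
   so M = (31/2, 15/2)
3. C_x = 4  [C = 2·N−B = 2·(19/2, 16)−(15, 13)]
4. C_y = 19  [C = 2·N−B = 2·(19/2, 16)−(15, 13)]
   so C = (4, 19)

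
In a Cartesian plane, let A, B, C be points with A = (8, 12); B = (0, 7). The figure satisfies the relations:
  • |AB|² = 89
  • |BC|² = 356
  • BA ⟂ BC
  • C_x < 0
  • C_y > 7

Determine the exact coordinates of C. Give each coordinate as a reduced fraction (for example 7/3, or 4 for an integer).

C = (-10, 23)

1. C_x = -10  [[BA ⟂ BC ⇒ 8x+5y-35=0] ∩ [|C−(0, 7)|²=356]]
2. C_y = 23  [[BA ⟂ BC ⇒ 8x+5y-35=0] ∩ [|C−(0, 7)|²=356]]
   so C = (-10, 23)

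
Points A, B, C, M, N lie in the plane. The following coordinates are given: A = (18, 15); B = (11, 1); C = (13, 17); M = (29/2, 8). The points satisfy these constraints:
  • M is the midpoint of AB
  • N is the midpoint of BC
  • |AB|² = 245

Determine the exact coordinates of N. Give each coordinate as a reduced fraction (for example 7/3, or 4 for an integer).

1. N_x = 12  [2·N = B+C = (11, 1)+(13, 17)]
2. N_y = 9  [2·N = B+C = (11, 1)+(13, 17)]
   so N = (12, 9)

N = (12, 9)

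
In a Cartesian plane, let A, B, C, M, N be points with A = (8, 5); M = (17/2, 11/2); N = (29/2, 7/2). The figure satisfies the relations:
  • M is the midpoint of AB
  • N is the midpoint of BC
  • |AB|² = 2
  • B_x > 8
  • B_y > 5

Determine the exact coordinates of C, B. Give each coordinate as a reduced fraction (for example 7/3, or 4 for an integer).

1. B_x = 9  [B = 2·M−A = 2·(17/2, 11/2)−(8, 5)]
2. B_y = 6  [B = 2·M−A = 2·(17/2, 11/2)−(8, 5)]
   so B = (9, 6)
3. C_x = 20  [C = 2·N−B = 2·(29/2, 7/2)−(9, 6)]
4. C_y = 1  [C = 2·N−B = 2·(29/2, 7/2)−(9, 6)]
   so C = (20, 1)

C = (20, 1)
B = (9, 6)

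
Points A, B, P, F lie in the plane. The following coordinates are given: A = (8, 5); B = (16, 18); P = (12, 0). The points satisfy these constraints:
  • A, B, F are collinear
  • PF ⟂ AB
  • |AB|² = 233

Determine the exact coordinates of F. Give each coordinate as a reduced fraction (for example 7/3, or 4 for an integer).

1. F_x = 1600/233  [[A, B, F are collinear ⇒ -13x+8y+64=0] ∩ [PF ⟂ AB ⇒ 8x+13y-96=0]]
2. F_y = 736/233  [[A, B, F are collinear ⇒ -13x+8y+64=0] ∩ [PF ⟂ AB ⇒ 8x+13y-96=0]]
   so F = (1600/233, 736/233)

F = (1600/233, 736/233)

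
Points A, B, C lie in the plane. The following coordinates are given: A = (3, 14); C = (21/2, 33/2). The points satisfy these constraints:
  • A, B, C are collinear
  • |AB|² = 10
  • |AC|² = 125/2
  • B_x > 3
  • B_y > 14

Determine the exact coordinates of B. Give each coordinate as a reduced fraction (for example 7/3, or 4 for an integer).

B = (6, 15)

1. B_x = 6  [[A, B, C are collinear ⇒ 5/2x-15/2y+195/2=0] ∩ [|B−(3, 14)|²=10]]
2. B_y = 15  [[A, B, C are collinear ⇒ 5/2x-15/2y+195/2=0] ∩ [|B−(3, 14)|²=10]]
   so B = (6, 15)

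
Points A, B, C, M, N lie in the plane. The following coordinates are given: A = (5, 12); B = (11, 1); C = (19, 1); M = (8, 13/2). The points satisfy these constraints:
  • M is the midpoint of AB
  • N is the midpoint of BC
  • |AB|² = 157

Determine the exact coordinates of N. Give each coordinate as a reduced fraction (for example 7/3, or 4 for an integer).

1. N_x = 15  [2·N = B+C = (11, 1)+(19, 1)]
2. N_y = 1  [2·N = B+C = (11, 1)+(19, 1)]
   so N = (15, 1)

N = (15, 1)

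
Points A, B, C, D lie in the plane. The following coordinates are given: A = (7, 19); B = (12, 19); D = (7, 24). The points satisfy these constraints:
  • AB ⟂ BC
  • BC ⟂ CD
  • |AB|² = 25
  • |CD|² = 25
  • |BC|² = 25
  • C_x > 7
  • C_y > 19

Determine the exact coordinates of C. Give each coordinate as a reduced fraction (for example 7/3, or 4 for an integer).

1. C_x = 12  [[AB ⟂ BC ⇒ 5x-60=0] ∩ [|C−(7, 24)|²=25]]
2. C_y = 24  [[AB ⟂ BC ⇒ 5x-60=0] ∩ [|C−(7, 24)|²=25]]
   so C = (12, 24)

C = (12, 24)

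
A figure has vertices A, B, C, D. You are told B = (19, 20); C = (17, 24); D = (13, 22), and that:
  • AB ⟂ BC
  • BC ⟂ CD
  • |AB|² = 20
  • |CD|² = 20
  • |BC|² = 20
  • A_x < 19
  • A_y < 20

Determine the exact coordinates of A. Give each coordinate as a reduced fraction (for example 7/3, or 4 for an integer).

A = (15, 18)

1. A_x = 15  [[AB ⟂ BC ⇒ 2x-4y+42=0] ∩ [|A−(19, 20)|²=20]]
2. A_y = 18  [[AB ⟂ BC ⇒ 2x-4y+42=0] ∩ [|A−(19, 20)|²=20]]
   so A = (15, 18)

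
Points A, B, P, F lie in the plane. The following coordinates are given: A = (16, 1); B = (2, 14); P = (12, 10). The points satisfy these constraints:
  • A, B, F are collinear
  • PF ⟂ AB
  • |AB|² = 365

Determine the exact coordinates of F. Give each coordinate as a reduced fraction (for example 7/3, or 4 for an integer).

1. F_x = 3418/365  [[A, B, F are collinear ⇒ -13x-14y+222=0] ∩ [PF ⟂ AB ⇒ -14x+13y+38=0]]
2. F_y = 2614/365  [[A, B, F are collinear ⇒ -13x-14y+222=0] ∩ [PF ⟂ AB ⇒ -14x+13y+38=0]]
   so F = (3418/365, 2614/365)

F = (3418/365, 2614/365)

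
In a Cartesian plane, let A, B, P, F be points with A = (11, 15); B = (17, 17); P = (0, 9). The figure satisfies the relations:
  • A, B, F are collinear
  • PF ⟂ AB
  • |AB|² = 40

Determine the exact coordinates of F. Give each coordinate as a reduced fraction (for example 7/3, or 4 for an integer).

1. F_x = -7/10  [[A, B, F are collinear ⇒ -2x+6y-68=0] ∩ [PF ⟂ AB ⇒ 6x+2y-18=0]]
2. F_y = 111/10  [[A, B, F are collinear ⇒ -2x+6y-68=0] ∩ [PF ⟂ AB ⇒ 6x+2y-18=0]]
   so F = (-7/10, 111/10)

F = (-7/10, 111/10)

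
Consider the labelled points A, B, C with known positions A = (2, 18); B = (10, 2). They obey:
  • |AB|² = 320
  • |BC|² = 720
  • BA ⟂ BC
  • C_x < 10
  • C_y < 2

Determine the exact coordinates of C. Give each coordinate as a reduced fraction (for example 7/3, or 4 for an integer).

C = (-14, -10)

1. C_x = -14  [[BA ⟂ BC ⇒ -8x+16y+48=0] ∩ [|C−(10, 2)|²=720]]
2. C_y = -10  [[BA ⟂ BC ⇒ -8x+16y+48=0] ∩ [|C−(10, 2)|²=720]]
   so C = (-14, -10)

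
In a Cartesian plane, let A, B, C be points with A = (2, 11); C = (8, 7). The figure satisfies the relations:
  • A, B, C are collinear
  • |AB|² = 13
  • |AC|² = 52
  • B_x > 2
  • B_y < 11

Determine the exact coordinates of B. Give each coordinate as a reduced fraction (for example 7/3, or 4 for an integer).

1. B_x = 5  [[A, B, C are collinear ⇒ -4x-6y+74=0] ∩ [|B−(2, 11)|²=13]]
2. B_y = 9  [[A, B, C are collinear ⇒ -4x-6y+74=0] ∩ [|B−(2, 11)|²=13]]
   so B = (5, 9)

B = (5, 9)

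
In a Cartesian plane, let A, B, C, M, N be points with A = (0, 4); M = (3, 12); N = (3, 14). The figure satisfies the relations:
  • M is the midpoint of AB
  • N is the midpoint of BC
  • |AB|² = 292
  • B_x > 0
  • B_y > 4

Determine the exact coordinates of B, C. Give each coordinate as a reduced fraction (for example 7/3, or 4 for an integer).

1. B_x = 6  [B = 2·M−A = 2·(3, 12)−(0, 4)]
2. B_y = 20  [B = 2·M−A = 2·(3, 12)−(0, 4)]
   so B = (6, 20)
3. C_x = 0  [C = 2·N−B = 2·(3, 14)−(6, 20)]
4. C_y = 8  [C = 2·N−B = 2·(3, 14)−(6, 20)]
   so C = (0, 8)

B = (6, 20)
C = (0, 8)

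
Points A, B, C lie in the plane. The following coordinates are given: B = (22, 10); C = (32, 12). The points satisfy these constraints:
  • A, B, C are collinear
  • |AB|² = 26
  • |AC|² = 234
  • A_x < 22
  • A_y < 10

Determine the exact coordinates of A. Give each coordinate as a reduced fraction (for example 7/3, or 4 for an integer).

1. A_x = 17  [[A, B, C are collinear ⇒ -2x+10y-56=0] ∩ [|A−(22, 10)|²=26]]
2. A_y = 9  [[A, B, C are collinear ⇒ -2x+10y-56=0] ∩ [|A−(22, 10)|²=26]]
   so A = (17, 9)

A = (17, 9)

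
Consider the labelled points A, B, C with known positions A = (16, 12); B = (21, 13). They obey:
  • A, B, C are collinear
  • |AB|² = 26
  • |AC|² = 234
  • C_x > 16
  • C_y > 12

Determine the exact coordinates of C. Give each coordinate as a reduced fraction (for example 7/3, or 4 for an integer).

1. C_x = 31  [[A, B, C are collinear ⇒ -1x+5y-44=0] ∩ [|C−(16, 12)|²=234]]
2. C_y = 15  [[A, B, C are collinear ⇒ -1x+5y-44=0] ∩ [|C−(16, 12)|²=234]]
   so C = (31, 15)

C = (31, 15)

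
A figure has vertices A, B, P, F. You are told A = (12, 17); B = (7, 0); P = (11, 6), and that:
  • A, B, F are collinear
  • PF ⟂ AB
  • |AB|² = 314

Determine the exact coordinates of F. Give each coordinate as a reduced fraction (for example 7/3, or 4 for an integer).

1. F_x = 1404/157  [[A, B, F are collinear ⇒ 17x-5y-119=0] ∩ [PF ⟂ AB ⇒ -5x-17y+157=0]]
2. F_y = 1037/157  [[A, B, F are collinear ⇒ 17x-5y-119=0] ∩ [PF ⟂ AB ⇒ -5x-17y+157=0]]
   so F = (1404/157, 1037/157)

F = (1404/157, 1037/157)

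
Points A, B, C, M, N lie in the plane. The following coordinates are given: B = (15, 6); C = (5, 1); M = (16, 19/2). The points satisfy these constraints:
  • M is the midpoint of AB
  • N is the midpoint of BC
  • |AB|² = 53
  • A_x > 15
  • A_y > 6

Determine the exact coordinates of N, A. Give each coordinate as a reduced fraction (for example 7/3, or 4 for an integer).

N = (10, 7/2)
A = (17, 13)

1. A_x = 17  [A = 2·M−B = 2·(16, 19/2)−(15, 6)]
2. A_y = 13  [A = 2·M−B = 2·(16, 19/2)−(15, 6)]
   so A = (17, 13)
3. N_x = 10  [2·N = B+C = (15, 6)+(5, 1)]
4. N_y = 7/2  [2·N = B+C = (15, 6)+(5, 1)]
   so N = (10, 7/2)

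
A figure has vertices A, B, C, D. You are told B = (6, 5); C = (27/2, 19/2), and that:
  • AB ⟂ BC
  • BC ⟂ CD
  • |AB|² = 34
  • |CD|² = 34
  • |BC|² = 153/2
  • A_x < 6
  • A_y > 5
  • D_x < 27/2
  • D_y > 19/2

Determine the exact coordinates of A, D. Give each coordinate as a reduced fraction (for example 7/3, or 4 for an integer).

1. A_x = 3  [[AB ⟂ BC ⇒ -15/2x-9/2y+135/2=0] ∩ [|A−(6, 5)|²=34]]
2. A_y = 10  [[AB ⟂ BC ⇒ -15/2x-9/2y+135/2=0] ∩ [|A−(6, 5)|²=34]]
   so A = (3, 10)
3. D_x = 21/2  [[BC ⟂ CD ⇒ 15/2x+9/2y-144=0] ∩ [|D−(27/2, 19/2)|²=34]]
4. D_y = 29/2  [[BC ⟂ CD ⇒ 15/2x+9/2y-144=0] ∩ [|D−(27/2, 19/2)|²=34]]
   so D = (21/2, 29/2)

A = (3, 10)
D = (21/2, 29/2)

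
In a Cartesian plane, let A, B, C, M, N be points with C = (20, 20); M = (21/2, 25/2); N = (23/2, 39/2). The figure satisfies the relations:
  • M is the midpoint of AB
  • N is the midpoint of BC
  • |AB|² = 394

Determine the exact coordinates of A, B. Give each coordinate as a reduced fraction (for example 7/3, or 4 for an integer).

A = (18, 6)
B = (3, 19)

1. B_x = 3  [B = 2·N−C = 2·(23/2, 39/2)−(20, 20)]
2. B_y = 19  [B = 2·N−C = 2·(23/2, 39/2)−(20, 20)]
   so B = (3, 19)
3. A_x = 18  [A = 2·M−B = 2·(21/2, 25/2)−(3, 19)]
4. A_y = 6  [A = 2·M−B = 2·(21/2, 25/2)−(3, 19)]
   so A = (18, 6)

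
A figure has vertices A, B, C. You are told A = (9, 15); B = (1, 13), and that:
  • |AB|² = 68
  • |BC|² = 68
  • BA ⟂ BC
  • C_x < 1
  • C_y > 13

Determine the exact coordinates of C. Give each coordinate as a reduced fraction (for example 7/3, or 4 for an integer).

1. C_x = -1  [[BA ⟂ BC ⇒ 8x+2y-34=0] ∩ [|C−(1, 13)|²=68]]
2. C_y = 21  [[BA ⟂ BC ⇒ 8x+2y-34=0] ∩ [|C−(1, 13)|²=68]]
   so C = (-1, 21)

C = (-1, 21)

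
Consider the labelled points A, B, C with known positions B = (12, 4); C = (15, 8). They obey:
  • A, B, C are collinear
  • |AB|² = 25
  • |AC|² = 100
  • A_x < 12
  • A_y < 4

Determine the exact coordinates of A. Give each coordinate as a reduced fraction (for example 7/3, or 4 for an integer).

1. A_x = 9  [[A, B, C are collinear ⇒ -4x+3y+36=0] ∩ [|A−(12, 4)|²=25]]
2. A_y = 0  [[A, B, C are collinear ⇒ -4x+3y+36=0] ∩ [|A−(12, 4)|²=25]]
   so A = (9, 0)

A = (9, 0)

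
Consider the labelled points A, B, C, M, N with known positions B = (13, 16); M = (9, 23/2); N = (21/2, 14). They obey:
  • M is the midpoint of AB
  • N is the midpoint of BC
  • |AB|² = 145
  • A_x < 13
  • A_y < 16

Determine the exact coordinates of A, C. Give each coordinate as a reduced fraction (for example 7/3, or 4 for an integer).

A = (5, 7)
C = (8, 12)

1. A_x = 5  [A = 2·M−B = 2·(9, 23/2)−(13, 16)]
2. A_y = 7  [A = 2·M−B = 2·(9, 23/2)−(13, 16)]
   so A = (5, 7)
3. C_x = 8  [C = 2·N−B = 2·(21/2, 14)−(13, 16)]
4. C_y = 12  [C = 2·N−B = 2·(21/2, 14)−(13, 16)]
   so C = (8, 12)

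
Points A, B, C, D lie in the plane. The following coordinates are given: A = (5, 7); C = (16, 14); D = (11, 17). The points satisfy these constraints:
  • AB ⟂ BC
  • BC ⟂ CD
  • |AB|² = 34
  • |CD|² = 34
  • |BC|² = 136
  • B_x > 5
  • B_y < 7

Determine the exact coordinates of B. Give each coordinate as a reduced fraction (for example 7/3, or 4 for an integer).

B = (10, 4)

1. B_x = 10  [[BC ⟂ CD ⇒ 5x-3y-38=0] ∩ [|B−(5, 7)|²=34]]
2. B_y = 4  [[BC ⟂ CD ⇒ 5x-3y-38=0] ∩ [|B−(5, 7)|²=34]]
   so B = (10, 4)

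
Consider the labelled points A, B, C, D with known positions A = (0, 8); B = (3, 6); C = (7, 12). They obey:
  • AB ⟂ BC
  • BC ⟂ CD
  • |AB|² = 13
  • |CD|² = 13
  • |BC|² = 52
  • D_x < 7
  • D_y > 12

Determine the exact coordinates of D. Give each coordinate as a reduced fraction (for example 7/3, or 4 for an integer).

1. D_x = 4  [[BC ⟂ CD ⇒ 4x+6y-100=0] ∩ [|D−(7, 12)|²=13]]
2. D_y = 14  [[BC ⟂ CD ⇒ 4x+6y-100=0] ∩ [|D−(7, 12)|²=13]]
   so D = (4, 14)

D = (4, 14)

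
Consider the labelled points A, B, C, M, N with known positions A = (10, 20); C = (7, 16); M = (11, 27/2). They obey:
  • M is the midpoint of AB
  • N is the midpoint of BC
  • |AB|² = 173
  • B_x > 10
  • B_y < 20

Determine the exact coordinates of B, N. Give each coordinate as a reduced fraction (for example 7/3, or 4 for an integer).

1. B_x = 12  [B = 2·M−A = 2·(11, 27/2)−(10, 20)]
2. B_y = 7  [B = 2·M−A = 2·(11, 27/2)−(10, 20)]
   so B = (12, 7)
3. N_x = 19/2  [2·N = B+C = (12, 7)+(7, 16)]
4. N_y = 23/2  [2·N = B+C = (12, 7)+(7, 16)]
   so N = (19/2, 23/2)

B = (12, 7)
N = (19/2, 23/2)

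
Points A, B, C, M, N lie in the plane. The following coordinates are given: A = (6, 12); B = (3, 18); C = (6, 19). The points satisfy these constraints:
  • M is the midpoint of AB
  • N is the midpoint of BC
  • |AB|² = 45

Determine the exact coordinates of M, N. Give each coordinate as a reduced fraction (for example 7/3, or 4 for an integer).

M = (9/2, 15)
N = (9/2, 37/2)

1. M_x = 9/2  [2·M = A+B = (6, 12)+(3, 18)]
2. M_y = 15  [2·M = A+B = (6, 12)+(3, 18)]
   so M = (9/2, 15)
3. N_x = 9/2  [2·N = B+C = (3, 18)+(6, 19)]
4. N_y = 37/2  [2·N = B+C = (3, 18)+(6, 19)]
   so N = (9/2, 37/2)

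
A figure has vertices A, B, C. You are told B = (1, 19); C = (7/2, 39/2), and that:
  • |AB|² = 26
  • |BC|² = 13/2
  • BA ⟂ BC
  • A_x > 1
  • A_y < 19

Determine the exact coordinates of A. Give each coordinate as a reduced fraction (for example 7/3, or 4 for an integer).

1. A_x = 2  [[BA ⟂ BC ⇒ 5/2x+1/2y-12=0] ∩ [|A−(1, 19)|²=26]]
2. A_y = 14  [[BA ⟂ BC ⇒ 5/2x+1/2y-12=0] ∩ [|A−(1, 19)|²=26]]
   so A = (2, 14)

A = (2, 14)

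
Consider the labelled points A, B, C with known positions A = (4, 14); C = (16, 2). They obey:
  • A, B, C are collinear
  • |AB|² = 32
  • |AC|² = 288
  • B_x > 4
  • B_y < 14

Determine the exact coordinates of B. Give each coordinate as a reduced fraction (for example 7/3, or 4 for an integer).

1. B_x = 8  [[A, B, C are collinear ⇒ -12x-12y+216=0] ∩ [|B−(4, 14)|²=32]]
2. B_y = 10  [[A, B, C are collinear ⇒ -12x-12y+216=0] ∩ [|B−(4, 14)|²=32]]
   so B = (8, 10)

B = (8, 10)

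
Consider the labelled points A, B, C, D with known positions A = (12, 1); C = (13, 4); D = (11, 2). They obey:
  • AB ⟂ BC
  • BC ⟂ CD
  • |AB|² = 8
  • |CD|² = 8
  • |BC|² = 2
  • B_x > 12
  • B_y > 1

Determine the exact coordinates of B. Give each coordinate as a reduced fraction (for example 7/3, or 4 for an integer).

1. B_x = 14  [[BC ⟂ CD ⇒ 2x+2y-34=0] ∩ [|B−(12, 1)|²=8]]
2. B_y = 3  [[BC ⟂ CD ⇒ 2x+2y-34=0] ∩ [|B−(12, 1)|²=8]]
   so B = (14, 3)

B = (14, 3)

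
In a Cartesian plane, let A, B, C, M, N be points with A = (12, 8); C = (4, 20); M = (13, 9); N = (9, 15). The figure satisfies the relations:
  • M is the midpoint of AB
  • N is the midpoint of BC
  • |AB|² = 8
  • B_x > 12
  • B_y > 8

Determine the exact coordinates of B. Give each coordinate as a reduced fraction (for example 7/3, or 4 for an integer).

B = (14, 10)

1. B_x = 14  [B = 2·M−A = 2·(13, 9)−(12, 8)]
2. B_y = 10  [B = 2·M−A = 2·(13, 9)−(12, 8)]
   so B = (14, 10)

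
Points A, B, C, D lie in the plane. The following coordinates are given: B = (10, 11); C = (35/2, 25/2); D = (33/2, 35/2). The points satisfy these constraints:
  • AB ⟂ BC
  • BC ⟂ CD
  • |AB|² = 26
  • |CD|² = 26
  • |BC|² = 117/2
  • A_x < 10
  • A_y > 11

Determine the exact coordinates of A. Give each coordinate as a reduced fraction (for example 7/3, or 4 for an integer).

A = (9, 16)

1. A_x = 9  [[AB ⟂ BC ⇒ -15/2x-3/2y+183/2=0] ∩ [|A−(10, 11)|²=26]]
2. A_y = 16  [[AB ⟂ BC ⇒ -15/2x-3/2y+183/2=0] ∩ [|A−(10, 11)|²=26]]
   so A = (9, 16)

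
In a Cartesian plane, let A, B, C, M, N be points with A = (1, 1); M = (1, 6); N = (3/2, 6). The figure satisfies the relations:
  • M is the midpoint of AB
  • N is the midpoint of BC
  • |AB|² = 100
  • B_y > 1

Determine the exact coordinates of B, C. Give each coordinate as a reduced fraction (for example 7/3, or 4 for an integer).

1. B_x = 1  [B = 2·M−A = 2·(1, 6)−(1, 1)]
2. B_y = 11  [B = 2·M−A = 2·(1, 6)−(1, 1)]
   so B = (1, 11)
3. C_x = 2  [C = 2·N−B = 2·(3/2, 6)−(1, 11)]
4. C_y = 1  [C = 2·N−B = 2·(3/2, 6)−(1, 11)]
   so C = (2, 1)

B = (1, 11)
C = (2, 1)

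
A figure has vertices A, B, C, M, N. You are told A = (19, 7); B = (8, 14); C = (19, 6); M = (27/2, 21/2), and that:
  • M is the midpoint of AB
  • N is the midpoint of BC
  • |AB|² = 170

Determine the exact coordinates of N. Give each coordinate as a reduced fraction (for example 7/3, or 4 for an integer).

N = (27/2, 10)

1. N_x = 27/2  [2·N = B+C = (8, 14)+(19, 6)]
2. N_y = 10  [2·N = B+C = (8, 14)+(19, 6)]
   so N = (27/2, 10)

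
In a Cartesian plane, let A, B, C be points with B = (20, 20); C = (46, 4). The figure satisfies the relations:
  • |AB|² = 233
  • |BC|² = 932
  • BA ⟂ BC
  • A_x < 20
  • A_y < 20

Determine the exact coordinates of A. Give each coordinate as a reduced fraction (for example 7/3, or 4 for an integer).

A = (12, 7)

1. A_x = 12  [[BA ⟂ BC ⇒ 26x-16y-200=0] ∩ [|A−(20, 20)|²=233]]
2. A_y = 7  [[BA ⟂ BC ⇒ 26x-16y-200=0] ∩ [|A−(20, 20)|²=233]]
   so A = (12, 7)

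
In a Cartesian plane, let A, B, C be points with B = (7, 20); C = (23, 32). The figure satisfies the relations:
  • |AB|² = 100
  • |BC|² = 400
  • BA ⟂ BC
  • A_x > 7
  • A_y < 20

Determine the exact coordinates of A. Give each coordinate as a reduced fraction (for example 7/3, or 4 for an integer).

1. A_x = 13  [[BA ⟂ BC ⇒ 16x+12y-352=0] ∩ [|A−(7, 20)|²=100]]
2. A_y = 12  [[BA ⟂ BC ⇒ 16x+12y-352=0] ∩ [|A−(7, 20)|²=100]]
   so A = (13, 12)

A = (13, 12)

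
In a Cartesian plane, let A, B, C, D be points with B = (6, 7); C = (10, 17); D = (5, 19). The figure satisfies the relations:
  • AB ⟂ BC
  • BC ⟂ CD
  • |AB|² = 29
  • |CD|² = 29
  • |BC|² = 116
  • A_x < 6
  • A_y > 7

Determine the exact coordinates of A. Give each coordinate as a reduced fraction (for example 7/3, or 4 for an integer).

1. A_x = 1  [[AB ⟂ BC ⇒ -4x-10y+94=0] ∩ [|A−(6, 7)|²=29]]
2. A_y = 9  [[AB ⟂ BC ⇒ -4x-10y+94=0] ∩ [|A−(6, 7)|²=29]]
   so A = (1, 9)

A = (1, 9)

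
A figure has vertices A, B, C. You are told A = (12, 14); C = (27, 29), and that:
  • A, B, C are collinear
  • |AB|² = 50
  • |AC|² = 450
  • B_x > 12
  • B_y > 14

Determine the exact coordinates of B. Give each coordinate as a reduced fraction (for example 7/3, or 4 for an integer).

B = (17, 19)

1. B_x = 17  [[A, B, C are collinear ⇒ 15x-15y+30=0] ∩ [|B−(12, 14)|²=50]]
2. B_y = 19  [[A, B, C are collinear ⇒ 15x-15y+30=0] ∩ [|B−(12, 14)|²=50]]
   so B = (17, 19)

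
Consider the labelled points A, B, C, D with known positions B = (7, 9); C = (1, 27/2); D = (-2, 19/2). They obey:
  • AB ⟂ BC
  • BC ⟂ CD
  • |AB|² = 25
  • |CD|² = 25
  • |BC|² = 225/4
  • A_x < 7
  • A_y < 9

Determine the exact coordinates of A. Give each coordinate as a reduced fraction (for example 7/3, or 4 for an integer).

1. A_x = 4  [[AB ⟂ BC ⇒ 6x-9/2y-3/2=0] ∩ [|A−(7, 9)|²=25]]
2. A_y = 5  [[AB ⟂ BC ⇒ 6x-9/2y-3/2=0] ∩ [|A−(7, 9)|²=25]]
   so A = (4, 5)

A = (4, 5)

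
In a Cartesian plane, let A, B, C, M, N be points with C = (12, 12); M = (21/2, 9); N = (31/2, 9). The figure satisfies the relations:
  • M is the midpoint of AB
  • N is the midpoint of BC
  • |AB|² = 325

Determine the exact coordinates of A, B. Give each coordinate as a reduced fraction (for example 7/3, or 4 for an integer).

A = (2, 12)
B = (19, 6)

1. B_x = 19  [B = 2·N−C = 2·(31/2, 9)−(12, 12)]
2. B_y = 6  [B = 2·N−C = 2·(31/2, 9)−(12, 12)]
   so B = (19, 6)
3. A_x = 2  [A = 2·M−B = 2·(21/2, 9)−(19, 6)]
4. A_y = 12  [A = 2·M−B = 2·(21/2, 9)−(19, 6)]
   so A = (2, 12)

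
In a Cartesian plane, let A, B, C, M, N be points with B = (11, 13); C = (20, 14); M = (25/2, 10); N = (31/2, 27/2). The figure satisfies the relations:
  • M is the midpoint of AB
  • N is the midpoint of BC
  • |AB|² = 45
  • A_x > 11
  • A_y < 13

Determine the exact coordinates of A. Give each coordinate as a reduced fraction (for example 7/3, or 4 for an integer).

A = (14, 7)

1. A_x = 14  [A = 2·M−B = 2·(25/2, 10)−(11, 13)]
2. A_y = 7  [A = 2·M−B = 2·(25/2, 10)−(11, 13)]
   so A = (14, 7)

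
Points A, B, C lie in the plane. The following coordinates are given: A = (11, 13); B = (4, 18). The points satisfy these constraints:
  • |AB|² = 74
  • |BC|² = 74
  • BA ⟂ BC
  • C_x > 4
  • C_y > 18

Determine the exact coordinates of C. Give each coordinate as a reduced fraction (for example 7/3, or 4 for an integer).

1. C_x = 9  [[BA ⟂ BC ⇒ 7x-5y+62=0] ∩ [|C−(4, 18)|²=74]]
2. C_y = 25  [[BA ⟂ BC ⇒ 7x-5y+62=0] ∩ [|C−(4, 18)|²=74]]
   so C = (9, 25)

C = (9, 25)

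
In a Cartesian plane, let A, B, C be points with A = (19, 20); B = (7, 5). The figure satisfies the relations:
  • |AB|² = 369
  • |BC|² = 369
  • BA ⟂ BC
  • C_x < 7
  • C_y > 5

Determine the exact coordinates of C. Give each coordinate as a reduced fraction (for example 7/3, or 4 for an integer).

1. C_x = -8  [[BA ⟂ BC ⇒ 12x+15y-159=0] ∩ [|C−(7, 5)|²=369]]
2. C_y = 17  [[BA ⟂ BC ⇒ 12x+15y-159=0] ∩ [|C−(7, 5)|²=369]]
   so C = (-8, 17)

C = (-8, 17)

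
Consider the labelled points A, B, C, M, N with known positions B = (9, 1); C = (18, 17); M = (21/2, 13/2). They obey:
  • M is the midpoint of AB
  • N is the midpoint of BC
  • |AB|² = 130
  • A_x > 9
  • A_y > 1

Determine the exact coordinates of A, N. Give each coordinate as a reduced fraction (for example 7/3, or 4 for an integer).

1. A_x = 12  [A = 2·M−B = 2·(21/2, 13/2)−(9, 1)]
2. A_y = 12  [A = 2·M−B = 2·(21/2, 13/2)−(9, 1)]
   so A = (12, 12)
3. N_x = 27/2  [2·N = B+C = (9, 1)+(18, 17)]
4. N_y = 9  [2·N = B+C = (9, 1)+(18, 17)]
   so N = (27/2, 9)

A = (12, 12)
N = (27/2, 9)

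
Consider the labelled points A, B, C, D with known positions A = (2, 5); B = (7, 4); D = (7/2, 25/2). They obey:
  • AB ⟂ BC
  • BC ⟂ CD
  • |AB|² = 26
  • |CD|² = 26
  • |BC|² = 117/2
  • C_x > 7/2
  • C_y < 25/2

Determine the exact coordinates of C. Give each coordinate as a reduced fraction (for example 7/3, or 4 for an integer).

C = (17/2, 23/2)

1. C_x = 17/2  [[AB ⟂ BC ⇒ 5x-1y-31=0] ∩ [|C−(7/2, 25/2)|²=26]]
2. C_y = 23/2  [[AB ⟂ BC ⇒ 5x-1y-31=0] ∩ [|C−(7/2, 25/2)|²=26]]
   so C = (17/2, 23/2)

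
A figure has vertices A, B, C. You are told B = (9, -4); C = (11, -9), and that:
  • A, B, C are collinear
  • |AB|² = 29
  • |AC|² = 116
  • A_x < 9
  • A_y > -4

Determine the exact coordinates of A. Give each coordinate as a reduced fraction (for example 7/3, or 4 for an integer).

A = (7, 1)

1. A_x = 7  [[A, B, C are collinear ⇒ 5x+2y-37=0] ∩ [|A−(9, -4)|²=29]]
2. A_y = 1  [[A, B, C are collinear ⇒ 5x+2y-37=0] ∩ [|A−(9, -4)|²=29]]
   so A = (7, 1)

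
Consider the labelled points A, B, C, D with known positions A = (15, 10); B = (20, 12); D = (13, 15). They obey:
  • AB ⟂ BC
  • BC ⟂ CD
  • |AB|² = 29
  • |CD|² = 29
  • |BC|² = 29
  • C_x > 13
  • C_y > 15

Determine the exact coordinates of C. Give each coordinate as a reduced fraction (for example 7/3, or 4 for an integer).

C = (18, 17)

1. C_x = 18  [[AB ⟂ BC ⇒ 5x+2y-124=0] ∩ [|C−(13, 15)|²=29]]
2. C_y = 17  [[AB ⟂ BC ⇒ 5x+2y-124=0] ∩ [|C−(13, 15)|²=29]]
   so C = (18, 17)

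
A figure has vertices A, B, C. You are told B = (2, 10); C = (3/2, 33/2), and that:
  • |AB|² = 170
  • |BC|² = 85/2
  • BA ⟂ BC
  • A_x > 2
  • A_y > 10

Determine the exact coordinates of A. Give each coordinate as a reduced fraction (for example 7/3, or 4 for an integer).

A = (15, 11)

1. A_x = 15  [[BA ⟂ BC ⇒ -1/2x+13/2y-64=0] ∩ [|A−(2, 10)|²=170]]
2. A_y = 11  [[BA ⟂ BC ⇒ -1/2x+13/2y-64=0] ∩ [|A−(2, 10)|²=170]]
   so A = (15, 11)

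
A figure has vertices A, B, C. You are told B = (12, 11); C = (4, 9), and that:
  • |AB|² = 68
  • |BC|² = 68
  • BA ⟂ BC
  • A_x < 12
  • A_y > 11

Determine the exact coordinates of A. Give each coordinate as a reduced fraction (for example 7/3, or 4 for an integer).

A = (10, 19)

1. A_x = 10  [[BA ⟂ BC ⇒ -8x-2y+118=0] ∩ [|A−(12, 11)|²=68]]
2. A_y = 19  [[BA ⟂ BC ⇒ -8x-2y+118=0] ∩ [|A−(12, 11)|²=68]]
   so A = (10, 19)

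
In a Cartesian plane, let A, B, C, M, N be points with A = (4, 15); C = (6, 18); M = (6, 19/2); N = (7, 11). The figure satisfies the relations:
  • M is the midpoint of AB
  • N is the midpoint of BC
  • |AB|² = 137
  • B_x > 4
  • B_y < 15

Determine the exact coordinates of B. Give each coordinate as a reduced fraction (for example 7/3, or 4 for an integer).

B = (8, 4)

1. B_x = 8  [B = 2·M−A = 2·(6, 19/2)−(4, 15)]
2. B_y = 4  [B = 2·M−A = 2·(6, 19/2)−(4, 15)]
   so B = (8, 4)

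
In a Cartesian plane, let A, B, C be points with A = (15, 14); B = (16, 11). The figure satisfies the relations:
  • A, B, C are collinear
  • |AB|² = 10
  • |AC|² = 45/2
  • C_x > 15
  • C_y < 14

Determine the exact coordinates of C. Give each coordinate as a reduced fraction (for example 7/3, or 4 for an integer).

1. C_x = 33/2  [[A, B, C are collinear ⇒ 3x+1y-59=0] ∩ [|C−(15, 14)|²=45/2]]
2. C_y = 19/2  [[A, B, C are collinear ⇒ 3x+1y-59=0] ∩ [|C−(15, 14)|²=45/2]]
   so C = (33/2, 19/2)

C = (33/2, 19/2)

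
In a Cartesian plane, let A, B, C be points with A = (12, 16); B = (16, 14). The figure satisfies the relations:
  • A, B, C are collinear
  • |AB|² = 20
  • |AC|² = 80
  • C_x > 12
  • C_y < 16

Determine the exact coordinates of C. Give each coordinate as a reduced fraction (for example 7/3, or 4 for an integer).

C = (20, 12)

1. C_x = 20  [[A, B, C are collinear ⇒ 2x+4y-88=0] ∩ [|C−(12, 16)|²=80]]
2. C_y = 12  [[A, B, C are collinear ⇒ 2x+4y-88=0] ∩ [|C−(12, 16)|²=80]]
   so C = (20, 12)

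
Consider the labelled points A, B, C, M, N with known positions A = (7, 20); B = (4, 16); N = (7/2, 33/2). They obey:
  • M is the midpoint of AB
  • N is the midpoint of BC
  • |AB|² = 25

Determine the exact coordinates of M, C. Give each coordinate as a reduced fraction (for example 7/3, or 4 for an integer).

M = (11/2, 18)
C = (3, 17)

1. M_x = 11/2  [2·M = A+B = (7, 20)+(4, 16)]
2. M_y = 18  [2·M = A+B = (7, 20)+(4, 16)]
   so M = (11/2, 18)
3. C_x = 3  [C = 2·N−B = 2·(7/2, 33/2)−(4, 16)]
4. C_y = 17  [C = 2·N−B = 2·(7/2, 33/2)−(4, 16)]
   so C = (3, 17)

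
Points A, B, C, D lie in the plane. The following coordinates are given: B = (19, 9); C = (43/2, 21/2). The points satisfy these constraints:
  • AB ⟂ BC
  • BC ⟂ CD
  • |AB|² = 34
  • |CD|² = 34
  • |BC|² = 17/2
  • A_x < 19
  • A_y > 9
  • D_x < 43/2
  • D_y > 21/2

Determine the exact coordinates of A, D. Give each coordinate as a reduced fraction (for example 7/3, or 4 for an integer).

1. A_x = 16  [[AB ⟂ BC ⇒ -5/2x-3/2y+61=0] ∩ [|A−(19, 9)|²=34]]
2. A_y = 14  [[AB ⟂ BC ⇒ -5/2x-3/2y+61=0] ∩ [|A−(19, 9)|²=34]]
   so A = (16, 14)
3. D_x = 37/2  [[BC ⟂ CD ⇒ 5/2x+3/2y-139/2=0] ∩ [|D−(43/2, 21/2)|²=34]]
4. D_y = 31/2  [[BC ⟂ CD ⇒ 5/2x+3/2y-139/2=0] ∩ [|D−(43/2, 21/2)|²=34]]
   so D = (37/2, 31/2)

A = (16, 14)
D = (37/2, 31/2)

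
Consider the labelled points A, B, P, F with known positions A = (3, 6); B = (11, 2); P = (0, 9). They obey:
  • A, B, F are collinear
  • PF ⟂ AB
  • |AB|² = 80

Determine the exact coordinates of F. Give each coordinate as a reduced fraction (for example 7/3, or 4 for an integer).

1. F_x = -3/5  [[A, B, F are collinear ⇒ 4x+8y-60=0] ∩ [PF ⟂ AB ⇒ 8x-4y+36=0]]
2. F_y = 39/5  [[A, B, F are collinear ⇒ 4x+8y-60=0] ∩ [PF ⟂ AB ⇒ 8x-4y+36=0]]
   so F = (-3/5, 39/5)

F = (-3/5, 39/5)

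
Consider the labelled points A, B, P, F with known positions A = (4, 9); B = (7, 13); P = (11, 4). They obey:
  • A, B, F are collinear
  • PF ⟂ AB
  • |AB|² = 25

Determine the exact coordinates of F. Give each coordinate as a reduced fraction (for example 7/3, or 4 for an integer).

1. F_x = 103/25  [[A, B, F are collinear ⇒ -4x+3y-11=0] ∩ [PF ⟂ AB ⇒ 3x+4y-49=0]]
2. F_y = 229/25  [[A, B, F are collinear ⇒ -4x+3y-11=0] ∩ [PF ⟂ AB ⇒ 3x+4y-49=0]]
   so F = (103/25, 229/25)

F = (103/25, 229/25)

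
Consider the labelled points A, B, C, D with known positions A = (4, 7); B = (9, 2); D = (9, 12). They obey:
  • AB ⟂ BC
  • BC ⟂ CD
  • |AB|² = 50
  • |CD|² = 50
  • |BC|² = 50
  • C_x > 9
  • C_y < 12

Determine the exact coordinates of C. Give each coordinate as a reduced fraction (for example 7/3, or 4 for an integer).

1. C_x = 14  [[AB ⟂ BC ⇒ 5x-5y-35=0] ∩ [|C−(9, 12)|²=50]]
2. C_y = 7  [[AB ⟂ BC ⇒ 5x-5y-35=0] ∩ [|C−(9, 12)|²=50]]
   so C = (14, 7)

C = (14, 7)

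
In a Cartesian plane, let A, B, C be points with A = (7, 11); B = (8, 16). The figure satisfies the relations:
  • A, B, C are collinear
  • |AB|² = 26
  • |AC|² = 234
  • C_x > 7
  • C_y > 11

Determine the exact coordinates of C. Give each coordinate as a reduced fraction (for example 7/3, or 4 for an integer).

1. C_x = 10  [[A, B, C are collinear ⇒ -5x+1y+24=0] ∩ [|C−(7, 11)|²=234]]
2. C_y = 26  [[A, B, C are collinear ⇒ -5x+1y+24=0] ∩ [|C−(7, 11)|²=234]]
   so C = (10, 26)

C = (10, 26)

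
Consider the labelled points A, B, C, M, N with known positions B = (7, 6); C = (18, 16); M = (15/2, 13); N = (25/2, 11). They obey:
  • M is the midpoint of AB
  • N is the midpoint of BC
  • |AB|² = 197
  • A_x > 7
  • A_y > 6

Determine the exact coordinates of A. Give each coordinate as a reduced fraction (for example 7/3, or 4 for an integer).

1. A_x = 8  [A = 2·M−B = 2·(15/2, 13)−(7, 6)]
2. A_y = 20  [A = 2·M−B = 2·(15/2, 13)−(7, 6)]
   so A = (8, 20)

A = (8, 20)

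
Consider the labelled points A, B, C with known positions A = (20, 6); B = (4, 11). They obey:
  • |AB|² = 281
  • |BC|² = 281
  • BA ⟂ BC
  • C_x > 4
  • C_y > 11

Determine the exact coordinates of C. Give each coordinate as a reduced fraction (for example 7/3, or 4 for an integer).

C = (9, 27)

1. C_x = 9  [[BA ⟂ BC ⇒ 16x-5y-9=0] ∩ [|C−(4, 11)|²=281]]
2. C_y = 27  [[BA ⟂ BC ⇒ 16x-5y-9=0] ∩ [|C−(4, 11)|²=281]]
   so C = (9, 27)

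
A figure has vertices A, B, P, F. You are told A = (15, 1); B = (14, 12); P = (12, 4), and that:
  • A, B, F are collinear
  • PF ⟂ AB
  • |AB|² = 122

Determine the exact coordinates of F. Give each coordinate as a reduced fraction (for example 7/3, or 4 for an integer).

1. F_x = 897/61  [[A, B, F are collinear ⇒ -11x-1y+166=0] ∩ [PF ⟂ AB ⇒ -1x+11y-32=0]]
2. F_y = 259/61  [[A, B, F are collinear ⇒ -11x-1y+166=0] ∩ [PF ⟂ AB ⇒ -1x+11y-32=0]]
   so F = (897/61, 259/61)

F = (897/61, 259/61)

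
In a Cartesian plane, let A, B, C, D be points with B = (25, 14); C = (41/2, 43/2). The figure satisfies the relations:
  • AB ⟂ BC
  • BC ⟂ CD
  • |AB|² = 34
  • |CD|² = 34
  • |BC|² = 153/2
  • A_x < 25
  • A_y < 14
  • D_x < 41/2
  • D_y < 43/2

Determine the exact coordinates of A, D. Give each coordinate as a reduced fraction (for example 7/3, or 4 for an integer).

1. A_x = 20  [[AB ⟂ BC ⇒ 9/2x-15/2y-15/2=0] ∩ [|A−(25, 14)|²=34]]
2. A_y = 11  [[AB ⟂ BC ⇒ 9/2x-15/2y-15/2=0] ∩ [|A−(25, 14)|²=34]]
   so A = (20, 11)
3. D_x = 31/2  [[BC ⟂ CD ⇒ -9/2x+15/2y-69=0] ∩ [|D−(41/2, 43/2)|²=34]]
4. D_y = 37/2  [[BC ⟂ CD ⇒ -9/2x+15/2y-69=0] ∩ [|D−(41/2, 43/2)|²=34]]
   so D = (31/2, 37/2)

A = (20, 11)
D = (31/2, 37/2)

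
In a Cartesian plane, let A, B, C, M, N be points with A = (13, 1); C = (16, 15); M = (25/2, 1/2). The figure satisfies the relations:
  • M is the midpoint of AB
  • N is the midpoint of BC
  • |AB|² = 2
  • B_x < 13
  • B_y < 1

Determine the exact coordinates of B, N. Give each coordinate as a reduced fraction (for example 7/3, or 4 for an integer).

B = (12, 0)
N = (14, 15/2)

1. B_x = 12  [B = 2·M−A = 2·(25/2, 1/2)−(13, 1)]
2. B_y = 0  [B = 2·M−A = 2·(25/2, 1/2)−(13, 1)]
   so B = (12, 0)
3. N_x = 14  [2·N = B+C = (12, 0)+(16, 15)]
4. N_y = 15/2  [2·N = B+C = (12, 0)+(16, 15)]
   so N = (14, 15/2)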